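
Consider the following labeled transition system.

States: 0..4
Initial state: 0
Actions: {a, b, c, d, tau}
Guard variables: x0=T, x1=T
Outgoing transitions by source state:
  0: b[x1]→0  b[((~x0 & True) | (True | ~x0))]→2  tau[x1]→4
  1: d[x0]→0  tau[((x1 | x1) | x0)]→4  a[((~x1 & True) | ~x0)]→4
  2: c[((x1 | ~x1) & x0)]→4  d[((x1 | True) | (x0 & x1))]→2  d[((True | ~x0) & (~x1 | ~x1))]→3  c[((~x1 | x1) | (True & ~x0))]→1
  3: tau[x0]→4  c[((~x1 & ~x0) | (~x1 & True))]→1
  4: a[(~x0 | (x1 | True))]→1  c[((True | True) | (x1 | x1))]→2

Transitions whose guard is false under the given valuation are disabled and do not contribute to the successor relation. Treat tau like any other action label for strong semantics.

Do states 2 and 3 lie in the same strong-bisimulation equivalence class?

Refine partition for ~:
  round 0: {{0,1,2,3,4}}
  round 1: {{0},{1},{2},{3},{4}}
Fixed point at round 2; 5 class(es).
class of 2: {2}; class of 3: {3}

Answer: NOT BISIMILAR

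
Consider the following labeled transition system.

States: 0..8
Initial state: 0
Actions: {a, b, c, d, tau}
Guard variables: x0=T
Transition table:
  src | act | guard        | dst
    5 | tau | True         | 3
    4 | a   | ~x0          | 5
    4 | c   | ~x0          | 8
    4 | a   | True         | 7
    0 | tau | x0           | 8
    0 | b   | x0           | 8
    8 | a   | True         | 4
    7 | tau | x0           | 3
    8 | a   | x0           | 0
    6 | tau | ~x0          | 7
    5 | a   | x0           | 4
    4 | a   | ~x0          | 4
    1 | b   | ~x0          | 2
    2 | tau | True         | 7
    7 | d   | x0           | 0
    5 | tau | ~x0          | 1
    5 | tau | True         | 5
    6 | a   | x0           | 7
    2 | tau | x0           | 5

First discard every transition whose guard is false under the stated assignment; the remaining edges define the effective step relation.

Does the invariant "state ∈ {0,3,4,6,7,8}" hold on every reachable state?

Safe = {0,3,4,6,7,8}
Reachable = {0,3,4,7,8}
  0: ok
  3: ok
  4: ok
  7: ok
  8: ok

Answer: INVARIANT HOLDS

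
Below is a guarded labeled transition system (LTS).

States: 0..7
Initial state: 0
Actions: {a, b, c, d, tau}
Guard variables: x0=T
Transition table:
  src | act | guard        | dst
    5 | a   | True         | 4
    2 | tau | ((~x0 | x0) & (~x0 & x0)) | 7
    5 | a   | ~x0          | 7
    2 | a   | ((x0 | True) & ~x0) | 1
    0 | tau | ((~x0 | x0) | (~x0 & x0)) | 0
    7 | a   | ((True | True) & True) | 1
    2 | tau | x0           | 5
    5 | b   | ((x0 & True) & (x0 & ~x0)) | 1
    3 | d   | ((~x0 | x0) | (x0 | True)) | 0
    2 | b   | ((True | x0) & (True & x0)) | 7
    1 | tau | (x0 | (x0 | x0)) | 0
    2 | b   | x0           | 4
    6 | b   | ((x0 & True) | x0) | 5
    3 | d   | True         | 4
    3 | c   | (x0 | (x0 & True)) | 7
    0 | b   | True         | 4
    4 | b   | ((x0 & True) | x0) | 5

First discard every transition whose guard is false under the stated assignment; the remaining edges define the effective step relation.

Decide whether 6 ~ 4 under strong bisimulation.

Bisimulation quotient by refinement:
  π0 = {{0,1,2,3,4,5,6,7}}
  π1 = {{0,2},{1},{3},{4,6},{5,7}}
  π2 = {{0},{1},{2},{3},{4,6},{5},{7}}
7 equivalence class(es) (converged in 3)
6∈{4,6}, 4∈{4,6}

Answer: BISIMILAR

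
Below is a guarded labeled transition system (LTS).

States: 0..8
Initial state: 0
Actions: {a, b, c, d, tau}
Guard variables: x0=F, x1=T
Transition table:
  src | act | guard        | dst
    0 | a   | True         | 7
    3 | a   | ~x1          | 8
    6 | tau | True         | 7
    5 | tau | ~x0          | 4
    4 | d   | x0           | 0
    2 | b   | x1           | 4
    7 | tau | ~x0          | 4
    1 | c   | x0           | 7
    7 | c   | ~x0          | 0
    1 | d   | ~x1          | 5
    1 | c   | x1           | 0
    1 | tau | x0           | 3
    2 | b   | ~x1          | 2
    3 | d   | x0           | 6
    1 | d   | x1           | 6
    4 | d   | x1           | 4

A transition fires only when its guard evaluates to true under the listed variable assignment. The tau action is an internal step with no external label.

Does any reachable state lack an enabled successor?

Answer: DEADLOCK-FREE

Working:
Reachable = {0,4,7}
  0: a→7  [1 exit(s)]
  4: d→4  [1 exit(s)]
  7: c→0  tau→4  [2 exit(s)]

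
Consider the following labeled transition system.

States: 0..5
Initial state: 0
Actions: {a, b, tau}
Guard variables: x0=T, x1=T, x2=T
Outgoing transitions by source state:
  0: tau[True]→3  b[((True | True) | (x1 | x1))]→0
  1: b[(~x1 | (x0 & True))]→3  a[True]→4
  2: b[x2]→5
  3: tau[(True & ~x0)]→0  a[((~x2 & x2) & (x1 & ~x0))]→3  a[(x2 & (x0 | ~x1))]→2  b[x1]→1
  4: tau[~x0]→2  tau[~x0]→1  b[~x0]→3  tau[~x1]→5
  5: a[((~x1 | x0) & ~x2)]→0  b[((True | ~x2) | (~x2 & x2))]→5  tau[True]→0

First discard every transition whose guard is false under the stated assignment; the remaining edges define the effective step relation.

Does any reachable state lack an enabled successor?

Answer: DEADLOCK at state 4

Analysis:
Reach set: {0,1,2,3,4,5}
  0: b→0  tau→3  [2 out]
  1: a→4  b→3  [2 out]
  2: b→5  [1 out]
  3: a→2  b→1  [2 out]
  4: ∅  [STUCK]
  5: b→5  tau→0  [2 out]
trace reaching 4: tau·b·a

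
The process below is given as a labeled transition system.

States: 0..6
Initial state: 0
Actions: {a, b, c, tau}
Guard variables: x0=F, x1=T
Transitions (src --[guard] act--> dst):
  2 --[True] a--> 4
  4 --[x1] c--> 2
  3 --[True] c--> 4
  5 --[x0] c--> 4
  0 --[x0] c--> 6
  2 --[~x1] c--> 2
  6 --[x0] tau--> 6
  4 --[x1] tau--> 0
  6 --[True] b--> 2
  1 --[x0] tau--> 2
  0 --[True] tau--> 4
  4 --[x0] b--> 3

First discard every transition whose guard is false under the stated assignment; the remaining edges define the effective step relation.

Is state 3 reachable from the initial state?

6 transition(s) survive guard evaluation.
Layer 0: {0}
Layer 1: {4}  total {0,4}
Layer 2: {2}  total {0,2,4}
R = {0,2,4}

Answer: UNREACHABLE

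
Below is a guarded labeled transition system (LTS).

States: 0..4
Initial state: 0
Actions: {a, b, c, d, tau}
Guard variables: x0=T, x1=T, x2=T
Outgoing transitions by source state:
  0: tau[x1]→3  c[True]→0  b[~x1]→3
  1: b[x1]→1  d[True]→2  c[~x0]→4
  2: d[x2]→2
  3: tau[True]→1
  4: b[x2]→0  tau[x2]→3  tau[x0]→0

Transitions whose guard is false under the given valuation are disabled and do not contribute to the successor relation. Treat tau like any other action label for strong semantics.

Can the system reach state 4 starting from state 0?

Answer: UNREACHABLE

Working:
Guard filter leaves 9 enabled edge(s).
depth 0: {0}
depth 1: {3}  now seen {0,3}
depth 2: {1}  now seen {0,1,3}
depth 3: {2}  now seen {0,1,2,3}
Reach set: {0,1,2,3}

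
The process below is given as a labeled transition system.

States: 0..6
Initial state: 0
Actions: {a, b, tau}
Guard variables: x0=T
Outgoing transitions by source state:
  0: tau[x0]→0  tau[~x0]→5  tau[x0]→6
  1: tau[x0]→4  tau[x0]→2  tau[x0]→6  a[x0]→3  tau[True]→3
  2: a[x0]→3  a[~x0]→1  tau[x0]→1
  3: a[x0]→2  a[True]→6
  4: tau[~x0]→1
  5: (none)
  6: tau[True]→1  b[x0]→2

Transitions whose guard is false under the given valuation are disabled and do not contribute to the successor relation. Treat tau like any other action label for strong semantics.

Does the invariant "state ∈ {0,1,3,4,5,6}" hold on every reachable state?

Inv-set: {0,1,3,4,5,6}
Reach set: {0,1,2,3,4,6}
  0: ✓
  1: ✓
  2: outside
  3: ✓
  4: ✓
  6: ✓
reach 2 via tau·b — violates

Answer: INVARIANT VIOLATED at state 2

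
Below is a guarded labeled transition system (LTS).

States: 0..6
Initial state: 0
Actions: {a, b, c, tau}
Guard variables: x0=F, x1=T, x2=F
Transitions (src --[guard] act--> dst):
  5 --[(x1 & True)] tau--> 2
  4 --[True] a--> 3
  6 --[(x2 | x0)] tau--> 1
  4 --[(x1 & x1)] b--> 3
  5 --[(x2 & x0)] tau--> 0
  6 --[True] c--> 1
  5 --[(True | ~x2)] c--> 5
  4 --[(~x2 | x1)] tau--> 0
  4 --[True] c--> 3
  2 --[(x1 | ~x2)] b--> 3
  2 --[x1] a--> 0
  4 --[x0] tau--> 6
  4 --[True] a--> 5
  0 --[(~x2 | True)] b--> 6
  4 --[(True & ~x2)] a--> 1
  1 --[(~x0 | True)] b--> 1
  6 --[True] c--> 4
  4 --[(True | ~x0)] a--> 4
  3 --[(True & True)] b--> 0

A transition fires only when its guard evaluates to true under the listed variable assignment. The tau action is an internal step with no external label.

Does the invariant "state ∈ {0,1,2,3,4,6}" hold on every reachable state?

Inv-set: {0,1,2,3,4,6}
R = {0,1,2,3,4,5,6}
  0: safe
  1: safe
  2: safe
  3: safe
  4: safe
  5: ✗ unsafe
  6: safe
counterexample path to 5: b·c·a

Answer: INVARIANT VIOLATED at state 5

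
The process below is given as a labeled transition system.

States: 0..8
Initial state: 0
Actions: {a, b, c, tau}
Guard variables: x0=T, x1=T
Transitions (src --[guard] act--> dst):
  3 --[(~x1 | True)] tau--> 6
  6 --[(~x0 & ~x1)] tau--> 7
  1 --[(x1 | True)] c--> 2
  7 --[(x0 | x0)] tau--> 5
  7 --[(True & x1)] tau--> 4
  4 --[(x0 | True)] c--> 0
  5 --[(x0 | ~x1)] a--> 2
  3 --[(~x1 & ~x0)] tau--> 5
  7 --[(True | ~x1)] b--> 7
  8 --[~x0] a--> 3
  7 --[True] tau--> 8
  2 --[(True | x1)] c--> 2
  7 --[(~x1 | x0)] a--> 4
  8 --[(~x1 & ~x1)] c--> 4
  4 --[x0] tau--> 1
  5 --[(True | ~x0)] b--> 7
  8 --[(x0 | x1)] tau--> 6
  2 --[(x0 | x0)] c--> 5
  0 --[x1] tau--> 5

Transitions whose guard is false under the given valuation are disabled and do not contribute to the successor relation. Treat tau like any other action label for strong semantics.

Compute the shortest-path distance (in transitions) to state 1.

Answer: 4

Trace:
Breadth-first toward 1:
  L0 = {0}
  L1 = {5}
  L2 = {2,7}
  L3 = {4,8}
  L4 = {1,6}
1 enters at depth 4; path tau·b·a·tau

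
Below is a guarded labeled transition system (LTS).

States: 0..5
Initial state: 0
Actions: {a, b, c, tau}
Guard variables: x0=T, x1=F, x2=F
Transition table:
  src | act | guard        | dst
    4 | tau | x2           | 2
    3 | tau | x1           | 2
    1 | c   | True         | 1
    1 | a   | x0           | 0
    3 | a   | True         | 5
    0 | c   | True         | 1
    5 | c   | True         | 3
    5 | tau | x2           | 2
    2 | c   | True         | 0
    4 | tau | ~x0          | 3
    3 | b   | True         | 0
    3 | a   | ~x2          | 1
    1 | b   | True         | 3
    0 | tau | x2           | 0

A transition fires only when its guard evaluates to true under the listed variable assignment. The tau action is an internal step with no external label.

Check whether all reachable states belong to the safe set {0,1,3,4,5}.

Answer: INVARIANT HOLDS

Analysis:
Allowed set {0,1,3,4,5}
R = {0,1,3,5}
  0: ok
  1: ok
  3: ok
  5: ok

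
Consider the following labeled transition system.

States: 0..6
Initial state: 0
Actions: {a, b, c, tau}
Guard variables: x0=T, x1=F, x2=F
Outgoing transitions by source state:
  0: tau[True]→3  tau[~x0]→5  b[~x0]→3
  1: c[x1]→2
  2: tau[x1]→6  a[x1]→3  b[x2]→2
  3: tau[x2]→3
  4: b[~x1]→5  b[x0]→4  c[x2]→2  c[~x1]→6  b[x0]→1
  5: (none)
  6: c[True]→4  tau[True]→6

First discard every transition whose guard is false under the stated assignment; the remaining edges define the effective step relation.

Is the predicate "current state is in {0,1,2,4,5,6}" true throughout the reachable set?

Answer: INVARIANT VIOLATED at state 3

Working:
Allowed set {0,1,2,4,5,6}
Reach set: {0,3}
  0: ok
  3: VIOLATES
reach 3 via tau — violates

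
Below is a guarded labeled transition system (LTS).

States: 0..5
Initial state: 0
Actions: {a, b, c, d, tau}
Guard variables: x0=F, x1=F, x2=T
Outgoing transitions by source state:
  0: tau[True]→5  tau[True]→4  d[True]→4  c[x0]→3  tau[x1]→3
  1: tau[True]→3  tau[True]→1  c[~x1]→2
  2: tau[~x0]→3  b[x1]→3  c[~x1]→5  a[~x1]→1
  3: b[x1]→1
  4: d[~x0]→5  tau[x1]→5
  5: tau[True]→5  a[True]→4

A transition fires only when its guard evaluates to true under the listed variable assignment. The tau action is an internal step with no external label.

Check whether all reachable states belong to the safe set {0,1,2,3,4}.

Inv-set: {0,1,2,3,4}
Reachable = {0,4,5}
  0: safe
  4: safe
  5: outside
counterexample path to 5: tau

Answer: INVARIANT VIOLATED at state 5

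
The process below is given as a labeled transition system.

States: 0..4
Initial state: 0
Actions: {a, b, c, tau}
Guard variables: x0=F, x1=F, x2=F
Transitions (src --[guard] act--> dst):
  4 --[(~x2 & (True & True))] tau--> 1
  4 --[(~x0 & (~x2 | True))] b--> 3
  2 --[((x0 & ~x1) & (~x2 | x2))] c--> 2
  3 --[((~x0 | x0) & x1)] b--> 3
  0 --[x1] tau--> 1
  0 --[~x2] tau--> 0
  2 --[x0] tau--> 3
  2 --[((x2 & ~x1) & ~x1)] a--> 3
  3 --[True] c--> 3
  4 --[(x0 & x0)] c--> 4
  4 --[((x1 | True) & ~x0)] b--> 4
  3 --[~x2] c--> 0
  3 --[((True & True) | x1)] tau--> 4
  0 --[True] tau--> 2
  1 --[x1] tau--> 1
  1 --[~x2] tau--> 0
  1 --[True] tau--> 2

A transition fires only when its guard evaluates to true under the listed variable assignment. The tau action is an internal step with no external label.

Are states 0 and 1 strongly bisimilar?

Compute ~ classes (split until stable):
  round 0: {{0,1,2,3,4}}
  round 1: {{0,1},{2},{3},{4}}
Fixed point at round 2; 4 class(es).
class of 0: {0,1}; class of 1: {0,1}

Answer: BISIMILAR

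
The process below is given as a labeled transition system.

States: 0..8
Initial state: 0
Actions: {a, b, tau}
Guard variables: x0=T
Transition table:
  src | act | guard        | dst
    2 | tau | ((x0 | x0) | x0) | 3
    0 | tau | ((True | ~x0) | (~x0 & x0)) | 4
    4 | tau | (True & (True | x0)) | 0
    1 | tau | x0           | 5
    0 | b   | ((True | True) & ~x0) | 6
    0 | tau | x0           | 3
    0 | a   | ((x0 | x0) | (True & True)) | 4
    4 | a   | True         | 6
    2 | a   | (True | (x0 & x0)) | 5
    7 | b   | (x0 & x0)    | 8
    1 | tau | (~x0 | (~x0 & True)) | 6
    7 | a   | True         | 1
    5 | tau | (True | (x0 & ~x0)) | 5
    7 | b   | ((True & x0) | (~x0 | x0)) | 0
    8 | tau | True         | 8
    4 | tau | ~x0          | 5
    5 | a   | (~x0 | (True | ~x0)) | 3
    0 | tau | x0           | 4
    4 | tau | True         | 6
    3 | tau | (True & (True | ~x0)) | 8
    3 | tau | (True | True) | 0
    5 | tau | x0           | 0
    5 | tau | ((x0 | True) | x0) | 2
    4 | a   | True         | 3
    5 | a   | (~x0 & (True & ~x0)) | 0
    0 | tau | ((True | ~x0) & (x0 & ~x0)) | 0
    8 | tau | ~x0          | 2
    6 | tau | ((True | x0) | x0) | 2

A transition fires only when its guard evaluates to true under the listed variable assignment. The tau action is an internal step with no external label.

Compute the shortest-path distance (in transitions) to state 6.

Answer: 2

Analysis:
BFS to 6:
  L0 = {0}
  L1 = {3,4}
  L2 = {6,8}
depth(6)=2, e.g. a·a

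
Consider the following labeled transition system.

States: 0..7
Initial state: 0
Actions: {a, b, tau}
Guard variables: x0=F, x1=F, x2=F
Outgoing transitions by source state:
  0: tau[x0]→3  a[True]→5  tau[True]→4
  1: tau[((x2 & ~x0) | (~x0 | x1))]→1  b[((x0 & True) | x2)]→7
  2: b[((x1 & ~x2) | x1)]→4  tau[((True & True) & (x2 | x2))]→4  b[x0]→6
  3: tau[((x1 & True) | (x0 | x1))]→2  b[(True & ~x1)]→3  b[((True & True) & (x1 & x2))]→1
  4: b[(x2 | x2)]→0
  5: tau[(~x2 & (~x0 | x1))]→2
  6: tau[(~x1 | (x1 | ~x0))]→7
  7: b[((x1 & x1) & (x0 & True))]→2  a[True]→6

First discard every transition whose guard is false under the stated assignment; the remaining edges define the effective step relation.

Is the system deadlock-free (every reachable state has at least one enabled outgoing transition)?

R = {0,2,4,5}
  0: a→5  tau→4  [deg 2]
  2: ∅  [deadlock]
  4: ∅  [deadlock]
  5: tau→2  [deg 1]
trace reaching 2: a·tau

Answer: DEADLOCK at state 2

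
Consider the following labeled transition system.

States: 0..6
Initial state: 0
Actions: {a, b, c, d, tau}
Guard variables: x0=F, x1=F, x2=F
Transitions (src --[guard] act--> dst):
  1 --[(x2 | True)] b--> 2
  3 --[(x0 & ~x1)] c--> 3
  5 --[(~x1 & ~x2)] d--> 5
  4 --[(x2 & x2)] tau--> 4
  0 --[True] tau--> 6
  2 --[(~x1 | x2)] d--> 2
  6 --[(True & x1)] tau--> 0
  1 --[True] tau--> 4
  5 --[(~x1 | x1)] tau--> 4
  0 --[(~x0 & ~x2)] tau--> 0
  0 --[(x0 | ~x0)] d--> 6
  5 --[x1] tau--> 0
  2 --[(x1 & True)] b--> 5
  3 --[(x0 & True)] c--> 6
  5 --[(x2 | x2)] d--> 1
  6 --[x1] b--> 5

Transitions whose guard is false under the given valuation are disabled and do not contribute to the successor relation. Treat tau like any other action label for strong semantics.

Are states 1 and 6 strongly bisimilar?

Bisimulation quotient by refinement:
  P[0] = {{0,1,2,3,4,5,6}}
  P[1] = {{0,5},{1},{2},{3,4,6}}
  P[2] = {{0},{1},{2},{3,4,6},{5}}
5 equivalence class(es) (converged in 3)
class of 1: {1}; class of 6: {3,4,6}

Answer: NOT BISIMILAR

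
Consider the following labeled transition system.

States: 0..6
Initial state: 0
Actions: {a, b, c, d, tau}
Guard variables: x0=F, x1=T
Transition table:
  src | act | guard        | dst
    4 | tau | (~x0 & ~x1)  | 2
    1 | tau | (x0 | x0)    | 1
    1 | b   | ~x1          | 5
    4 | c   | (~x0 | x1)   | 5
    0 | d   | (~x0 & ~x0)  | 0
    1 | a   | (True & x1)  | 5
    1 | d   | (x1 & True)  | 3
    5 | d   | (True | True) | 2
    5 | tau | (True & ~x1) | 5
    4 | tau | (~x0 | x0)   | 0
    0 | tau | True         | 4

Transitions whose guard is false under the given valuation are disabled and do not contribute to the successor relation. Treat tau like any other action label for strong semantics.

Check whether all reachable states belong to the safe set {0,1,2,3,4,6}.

Answer: INVARIANT VIOLATED at state 5

Analysis:
Inv-set: {0,1,2,3,4,6}
Reachable = {0,2,4,5}
  0: ✓
  2: ✓
  4: ✓
  5: ✗ unsafe
counterexample path to 5: tau·c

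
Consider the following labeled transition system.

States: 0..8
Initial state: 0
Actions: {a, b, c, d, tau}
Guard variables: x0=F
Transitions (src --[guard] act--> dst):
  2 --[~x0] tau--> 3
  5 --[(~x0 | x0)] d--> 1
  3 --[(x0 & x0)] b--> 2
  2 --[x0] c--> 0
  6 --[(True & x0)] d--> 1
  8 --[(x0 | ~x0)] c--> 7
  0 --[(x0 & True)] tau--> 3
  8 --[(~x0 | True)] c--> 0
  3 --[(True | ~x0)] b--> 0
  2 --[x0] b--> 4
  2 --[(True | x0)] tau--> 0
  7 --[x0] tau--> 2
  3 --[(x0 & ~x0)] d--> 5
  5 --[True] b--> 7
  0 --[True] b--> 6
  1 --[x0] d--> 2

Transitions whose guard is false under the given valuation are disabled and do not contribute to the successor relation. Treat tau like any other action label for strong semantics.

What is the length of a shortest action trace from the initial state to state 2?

Answer: UNREACHABLE

Working:
Layered search for 2:
  L0 = {0}
  L1 = {6}
2 never appears.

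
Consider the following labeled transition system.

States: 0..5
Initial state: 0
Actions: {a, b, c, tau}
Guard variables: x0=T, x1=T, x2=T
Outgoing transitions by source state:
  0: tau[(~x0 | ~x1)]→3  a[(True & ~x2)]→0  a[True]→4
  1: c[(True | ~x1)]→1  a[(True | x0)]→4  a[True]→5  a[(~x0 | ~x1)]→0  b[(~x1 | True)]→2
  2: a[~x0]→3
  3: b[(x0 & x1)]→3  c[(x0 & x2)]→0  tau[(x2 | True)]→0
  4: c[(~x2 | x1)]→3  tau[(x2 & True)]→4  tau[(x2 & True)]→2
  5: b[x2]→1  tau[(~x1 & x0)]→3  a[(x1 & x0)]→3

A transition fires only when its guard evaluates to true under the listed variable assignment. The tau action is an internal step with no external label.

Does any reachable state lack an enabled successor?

Answer: DEADLOCK at state 2

Working:
R = {0,2,3,4}
  0: a→4  [deg 1]
  2: ∅  [STUCK]
  3: b→3  c→0  tau→0  [deg 3]
  4: c→3  tau→2  tau→4  [deg 3]
witness 2: a·tau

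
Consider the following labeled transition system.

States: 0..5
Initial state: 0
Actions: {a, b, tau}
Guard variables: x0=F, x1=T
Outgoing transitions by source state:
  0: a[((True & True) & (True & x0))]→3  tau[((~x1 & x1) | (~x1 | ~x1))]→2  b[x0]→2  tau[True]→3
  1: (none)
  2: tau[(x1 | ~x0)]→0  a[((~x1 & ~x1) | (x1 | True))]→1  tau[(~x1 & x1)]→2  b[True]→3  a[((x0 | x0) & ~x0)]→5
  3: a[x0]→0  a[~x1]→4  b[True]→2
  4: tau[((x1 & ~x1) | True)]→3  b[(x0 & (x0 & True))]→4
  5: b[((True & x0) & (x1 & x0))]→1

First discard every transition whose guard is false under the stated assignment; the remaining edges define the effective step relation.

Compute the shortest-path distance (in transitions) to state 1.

Breadth-first toward 1:
  Layer 0: {0}
  Layer 1: {3}
  Layer 2: {2}
  Layer 3: {1}
first hit 1 at d=3 via tau·b·a

Answer: 3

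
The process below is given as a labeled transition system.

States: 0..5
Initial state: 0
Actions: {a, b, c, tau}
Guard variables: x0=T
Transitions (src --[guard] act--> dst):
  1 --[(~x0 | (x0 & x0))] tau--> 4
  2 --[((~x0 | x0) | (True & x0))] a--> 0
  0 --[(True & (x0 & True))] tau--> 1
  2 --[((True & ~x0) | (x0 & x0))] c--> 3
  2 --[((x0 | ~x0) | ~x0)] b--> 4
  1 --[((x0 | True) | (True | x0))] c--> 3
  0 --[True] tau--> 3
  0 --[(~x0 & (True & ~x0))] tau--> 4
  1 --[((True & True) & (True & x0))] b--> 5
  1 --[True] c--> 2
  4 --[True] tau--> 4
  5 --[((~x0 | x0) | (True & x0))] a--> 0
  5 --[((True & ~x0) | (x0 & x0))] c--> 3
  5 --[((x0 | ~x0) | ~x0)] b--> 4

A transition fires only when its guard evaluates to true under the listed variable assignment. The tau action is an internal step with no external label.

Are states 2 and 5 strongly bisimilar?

Answer: BISIMILAR

Working:
Bisimulation quotient by refinement:
  round 0: {{0,1,2,3,4,5}}
  round 1: {{0,4},{1},{2,5},{3}}
  round 2: {{0},{1},{2,5},{3},{4}}
Fixed point at round 3; 5 class(es).
2∈{2,5}, 5∈{2,5}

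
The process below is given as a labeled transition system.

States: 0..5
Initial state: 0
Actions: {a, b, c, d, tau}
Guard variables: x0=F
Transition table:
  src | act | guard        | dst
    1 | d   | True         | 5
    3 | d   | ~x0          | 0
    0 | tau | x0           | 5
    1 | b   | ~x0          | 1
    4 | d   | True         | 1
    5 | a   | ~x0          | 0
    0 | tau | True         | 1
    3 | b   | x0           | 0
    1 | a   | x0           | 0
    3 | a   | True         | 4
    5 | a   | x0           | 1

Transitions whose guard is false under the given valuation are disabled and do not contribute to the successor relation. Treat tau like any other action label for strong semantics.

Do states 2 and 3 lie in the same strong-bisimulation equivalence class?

Answer: NOT BISIMILAR

Analysis:
Bisimulation quotient by refinement:
  P[0] = {{0,1,2,3,4,5}}
  P[1] = {{0},{1},{2},{3},{4},{5}}
6 equivalence class(es) (converged in 2)
2∈{2}, 3∈{3}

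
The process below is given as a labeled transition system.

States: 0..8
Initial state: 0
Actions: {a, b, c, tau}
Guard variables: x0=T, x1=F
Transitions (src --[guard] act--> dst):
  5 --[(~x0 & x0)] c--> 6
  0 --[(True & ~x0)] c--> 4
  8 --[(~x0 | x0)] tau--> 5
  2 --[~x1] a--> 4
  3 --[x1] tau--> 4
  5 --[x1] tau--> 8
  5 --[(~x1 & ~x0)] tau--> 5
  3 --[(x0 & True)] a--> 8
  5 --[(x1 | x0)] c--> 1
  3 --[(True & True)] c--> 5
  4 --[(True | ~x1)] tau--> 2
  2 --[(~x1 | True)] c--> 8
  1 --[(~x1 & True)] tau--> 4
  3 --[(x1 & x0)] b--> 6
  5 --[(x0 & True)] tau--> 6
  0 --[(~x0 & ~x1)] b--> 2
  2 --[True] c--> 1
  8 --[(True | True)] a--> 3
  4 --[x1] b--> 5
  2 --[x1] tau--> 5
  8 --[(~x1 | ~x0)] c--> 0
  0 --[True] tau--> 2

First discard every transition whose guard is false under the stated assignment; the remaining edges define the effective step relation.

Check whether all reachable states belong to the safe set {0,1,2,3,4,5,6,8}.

Allowed set {0,1,2,3,4,5,6,8}
Reach set: {0,1,2,3,4,5,6,8}
  0: ok
  1: ok
  2: ok
  3: ok
  4: ok
  5: ok
  6: ok
  8: ok

Answer: INVARIANT HOLDS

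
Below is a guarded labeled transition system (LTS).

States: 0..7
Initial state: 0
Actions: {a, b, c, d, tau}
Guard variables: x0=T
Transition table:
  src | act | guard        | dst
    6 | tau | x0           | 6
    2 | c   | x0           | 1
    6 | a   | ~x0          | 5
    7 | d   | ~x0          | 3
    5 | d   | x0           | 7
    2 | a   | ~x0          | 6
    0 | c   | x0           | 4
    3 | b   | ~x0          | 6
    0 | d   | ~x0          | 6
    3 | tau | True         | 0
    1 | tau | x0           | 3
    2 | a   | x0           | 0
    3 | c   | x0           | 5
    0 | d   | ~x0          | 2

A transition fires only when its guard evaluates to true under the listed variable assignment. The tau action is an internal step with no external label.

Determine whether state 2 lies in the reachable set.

After dropping false guards: 8 live edges.
depth 0: {0}
depth 1: {4}  total {0,4}
Reach set: {0,4}

Answer: UNREACHABLE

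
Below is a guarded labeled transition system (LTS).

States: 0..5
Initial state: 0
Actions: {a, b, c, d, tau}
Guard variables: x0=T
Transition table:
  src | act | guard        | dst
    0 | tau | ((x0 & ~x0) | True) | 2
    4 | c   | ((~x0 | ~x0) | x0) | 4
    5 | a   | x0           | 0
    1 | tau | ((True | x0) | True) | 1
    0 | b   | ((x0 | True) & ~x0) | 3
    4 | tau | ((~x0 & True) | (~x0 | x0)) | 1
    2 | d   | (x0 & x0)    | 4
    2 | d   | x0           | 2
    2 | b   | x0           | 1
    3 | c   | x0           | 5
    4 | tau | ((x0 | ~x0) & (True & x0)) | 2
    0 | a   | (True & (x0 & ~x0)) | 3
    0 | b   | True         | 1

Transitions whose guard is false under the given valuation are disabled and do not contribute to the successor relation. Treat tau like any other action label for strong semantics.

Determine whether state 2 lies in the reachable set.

Guard filter leaves 11 enabled edge(s).
depth 0: {0}
depth 1: {1,2}  cumulative {0,1,2}
depth 2: {4}  cumulative {0,1,2,4}
Reachable = {0,1,2,4}
Path to 2: tau

Answer: REACHABLE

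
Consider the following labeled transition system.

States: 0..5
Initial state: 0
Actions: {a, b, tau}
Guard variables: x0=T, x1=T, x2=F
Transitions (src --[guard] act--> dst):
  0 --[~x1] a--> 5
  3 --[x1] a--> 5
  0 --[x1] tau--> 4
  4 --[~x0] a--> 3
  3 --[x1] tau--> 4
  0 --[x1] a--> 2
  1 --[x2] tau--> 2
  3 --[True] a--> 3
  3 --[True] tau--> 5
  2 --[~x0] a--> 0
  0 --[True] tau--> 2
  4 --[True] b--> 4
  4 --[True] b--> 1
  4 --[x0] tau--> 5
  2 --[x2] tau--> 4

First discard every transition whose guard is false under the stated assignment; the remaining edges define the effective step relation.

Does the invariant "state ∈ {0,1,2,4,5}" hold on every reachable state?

Allowed set {0,1,2,4,5}
Reachable = {0,1,2,4,5}
  0: ok
  1: ok
  2: ok
  4: ok
  5: ok

Answer: INVARIANT HOLDS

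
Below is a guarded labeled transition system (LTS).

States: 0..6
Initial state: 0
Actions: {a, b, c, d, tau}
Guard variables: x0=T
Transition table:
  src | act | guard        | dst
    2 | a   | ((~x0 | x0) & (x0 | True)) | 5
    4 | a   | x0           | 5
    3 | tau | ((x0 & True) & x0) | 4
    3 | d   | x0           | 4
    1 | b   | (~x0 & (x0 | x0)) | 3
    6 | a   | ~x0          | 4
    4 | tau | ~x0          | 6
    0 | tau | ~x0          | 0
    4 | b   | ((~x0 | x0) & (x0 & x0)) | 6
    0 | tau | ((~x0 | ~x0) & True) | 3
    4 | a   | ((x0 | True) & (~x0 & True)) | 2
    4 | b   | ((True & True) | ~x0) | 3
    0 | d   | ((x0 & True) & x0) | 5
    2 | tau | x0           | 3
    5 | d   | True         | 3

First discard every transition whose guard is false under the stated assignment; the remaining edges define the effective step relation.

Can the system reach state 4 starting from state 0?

Answer: REACHABLE

Working:
Guard filter leaves 9 enabled edge(s).
depth 0: {0}
depth 1: {5}  now seen {0,5}
depth 2: {3}  now seen {0,3,5}
depth 3: {4}  now seen {0,3,4,5}
depth 4: {6}  now seen {0,3,4,5,6}
R = {0,3,4,5,6}
witness 4: d·d·tau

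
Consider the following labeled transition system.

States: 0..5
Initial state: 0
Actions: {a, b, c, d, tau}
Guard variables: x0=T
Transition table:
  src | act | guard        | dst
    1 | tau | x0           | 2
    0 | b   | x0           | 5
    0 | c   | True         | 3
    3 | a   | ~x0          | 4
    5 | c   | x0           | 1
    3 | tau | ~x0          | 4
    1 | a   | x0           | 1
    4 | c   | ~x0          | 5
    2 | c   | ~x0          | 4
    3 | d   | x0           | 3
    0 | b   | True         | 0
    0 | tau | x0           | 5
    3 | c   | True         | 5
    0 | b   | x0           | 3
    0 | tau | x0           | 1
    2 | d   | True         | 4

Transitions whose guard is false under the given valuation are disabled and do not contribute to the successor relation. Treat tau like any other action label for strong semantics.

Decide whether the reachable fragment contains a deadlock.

Answer: DEADLOCK at state 4

Trace:
Reachable = {0,1,2,3,4,5}
  0: b→0  b→3  b→5  c→3  tau→1  tau→5  [6 exit(s)]
  1: a→1  tau→2  [2 exit(s)]
  2: d→4  [1 exit(s)]
  3: c→5  d→3  [2 exit(s)]
  4: ∅  [no exit]
  5: c→1  [1 exit(s)]
trace reaching 4: tau·tau·d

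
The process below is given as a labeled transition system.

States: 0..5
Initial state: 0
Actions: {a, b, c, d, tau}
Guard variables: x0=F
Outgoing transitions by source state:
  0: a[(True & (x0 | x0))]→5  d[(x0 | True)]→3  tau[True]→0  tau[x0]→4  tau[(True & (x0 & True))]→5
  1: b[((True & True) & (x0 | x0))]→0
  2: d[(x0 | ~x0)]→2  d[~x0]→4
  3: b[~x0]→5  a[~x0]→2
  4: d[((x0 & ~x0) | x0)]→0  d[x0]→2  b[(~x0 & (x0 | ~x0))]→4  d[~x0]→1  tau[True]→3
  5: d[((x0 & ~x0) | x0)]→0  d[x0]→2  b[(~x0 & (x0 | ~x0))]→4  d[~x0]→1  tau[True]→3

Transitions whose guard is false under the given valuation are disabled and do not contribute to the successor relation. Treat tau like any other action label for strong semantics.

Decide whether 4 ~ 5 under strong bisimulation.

Answer: BISIMILAR

Working:
Compute ~ classes (split until stable):
  round 0: {{0,1,2,3,4,5}}
  round 1: {{0},{1},{2},{3},{4,5}}
5 equivalence class(es) (converged in 2)
4∈{4,5}, 5∈{4,5}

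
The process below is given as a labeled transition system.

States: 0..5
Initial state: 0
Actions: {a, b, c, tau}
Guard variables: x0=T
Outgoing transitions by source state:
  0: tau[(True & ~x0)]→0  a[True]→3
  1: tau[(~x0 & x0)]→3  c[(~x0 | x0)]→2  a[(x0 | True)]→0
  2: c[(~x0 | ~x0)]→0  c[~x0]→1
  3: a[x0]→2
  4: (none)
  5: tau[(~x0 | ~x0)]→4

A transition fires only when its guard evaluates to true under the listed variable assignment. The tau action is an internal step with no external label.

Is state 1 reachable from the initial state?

Answer: UNREACHABLE

Trace:
4 transition(s) survive guard evaluation.
L0 = {0}
L1 = {3}  total {0,3}
L2 = {2}  total {0,2,3}
Reach set: {0,2,3}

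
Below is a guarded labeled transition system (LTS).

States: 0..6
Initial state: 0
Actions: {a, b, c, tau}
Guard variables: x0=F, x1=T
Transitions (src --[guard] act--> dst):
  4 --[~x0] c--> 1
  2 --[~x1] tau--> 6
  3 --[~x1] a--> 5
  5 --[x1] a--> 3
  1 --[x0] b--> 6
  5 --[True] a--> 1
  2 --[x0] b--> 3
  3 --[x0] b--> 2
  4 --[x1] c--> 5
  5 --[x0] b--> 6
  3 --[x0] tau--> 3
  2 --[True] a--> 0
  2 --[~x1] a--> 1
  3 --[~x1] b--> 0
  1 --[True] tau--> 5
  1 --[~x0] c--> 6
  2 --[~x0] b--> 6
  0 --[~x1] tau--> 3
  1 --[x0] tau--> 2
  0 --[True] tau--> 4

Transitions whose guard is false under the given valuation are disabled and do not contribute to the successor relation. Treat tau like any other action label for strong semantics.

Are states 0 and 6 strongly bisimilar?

Compute ~ classes (split until stable):
  P[0] = {{0,1,2,3,4,5,6}}
  P[1] = {{0},{1},{2},{3,6},{4},{5}}
6 equivalence class(es) (converged in 2)
[0]={0}  [6]={3,6}

Answer: NOT BISIMILAR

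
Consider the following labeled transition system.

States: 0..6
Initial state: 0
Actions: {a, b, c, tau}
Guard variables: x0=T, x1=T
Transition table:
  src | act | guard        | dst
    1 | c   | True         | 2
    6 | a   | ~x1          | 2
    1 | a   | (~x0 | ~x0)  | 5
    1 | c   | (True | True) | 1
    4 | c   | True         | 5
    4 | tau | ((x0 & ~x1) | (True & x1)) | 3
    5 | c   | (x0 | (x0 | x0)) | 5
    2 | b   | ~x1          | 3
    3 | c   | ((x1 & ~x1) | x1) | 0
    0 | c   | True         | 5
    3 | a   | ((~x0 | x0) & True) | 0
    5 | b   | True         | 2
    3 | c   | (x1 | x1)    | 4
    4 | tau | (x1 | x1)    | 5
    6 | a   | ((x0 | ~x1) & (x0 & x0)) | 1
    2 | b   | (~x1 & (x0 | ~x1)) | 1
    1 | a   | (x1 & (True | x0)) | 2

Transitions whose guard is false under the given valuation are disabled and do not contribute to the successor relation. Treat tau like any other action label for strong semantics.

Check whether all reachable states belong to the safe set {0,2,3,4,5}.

Answer: INVARIANT HOLDS

Trace:
Inv-set: {0,2,3,4,5}
Reach set: {0,2,5}
  0: ok
  2: ok
  5: ok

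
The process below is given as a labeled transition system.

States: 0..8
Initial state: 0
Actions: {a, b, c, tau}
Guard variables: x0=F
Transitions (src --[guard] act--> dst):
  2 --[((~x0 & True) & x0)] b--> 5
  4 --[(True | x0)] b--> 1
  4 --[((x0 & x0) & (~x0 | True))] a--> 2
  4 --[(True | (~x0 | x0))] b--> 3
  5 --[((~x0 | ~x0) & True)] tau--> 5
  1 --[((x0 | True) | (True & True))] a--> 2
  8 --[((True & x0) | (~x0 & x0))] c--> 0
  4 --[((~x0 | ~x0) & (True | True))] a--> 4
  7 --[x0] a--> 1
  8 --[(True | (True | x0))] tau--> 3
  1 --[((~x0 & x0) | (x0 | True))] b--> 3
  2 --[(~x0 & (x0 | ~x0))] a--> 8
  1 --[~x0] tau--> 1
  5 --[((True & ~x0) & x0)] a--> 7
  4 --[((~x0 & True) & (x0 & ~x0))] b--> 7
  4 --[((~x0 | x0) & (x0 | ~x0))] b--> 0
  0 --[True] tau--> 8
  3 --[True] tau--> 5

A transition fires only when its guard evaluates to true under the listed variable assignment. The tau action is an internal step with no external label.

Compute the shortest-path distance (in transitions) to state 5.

Answer: 3

Working:
Breadth-first toward 5:
  depth 0: {0}
  depth 1: {8}
  depth 2: {3}
  depth 3: {5}
first hit 5 at d=3 via tau·tau·tau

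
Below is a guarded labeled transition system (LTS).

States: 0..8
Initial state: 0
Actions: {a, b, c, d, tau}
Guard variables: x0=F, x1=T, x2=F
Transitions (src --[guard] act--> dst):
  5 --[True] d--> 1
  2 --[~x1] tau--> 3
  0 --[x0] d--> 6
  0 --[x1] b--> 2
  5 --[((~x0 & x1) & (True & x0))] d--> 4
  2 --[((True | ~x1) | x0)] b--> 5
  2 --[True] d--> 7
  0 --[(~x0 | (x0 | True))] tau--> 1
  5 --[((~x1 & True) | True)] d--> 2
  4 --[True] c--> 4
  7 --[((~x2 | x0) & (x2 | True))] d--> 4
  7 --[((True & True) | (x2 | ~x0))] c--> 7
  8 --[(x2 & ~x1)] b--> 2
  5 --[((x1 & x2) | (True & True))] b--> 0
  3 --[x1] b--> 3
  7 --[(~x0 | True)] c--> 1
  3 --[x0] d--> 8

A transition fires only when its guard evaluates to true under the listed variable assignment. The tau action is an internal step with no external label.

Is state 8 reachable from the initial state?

12 transition(s) survive guard evaluation.
Layer 0: {0}
Layer 1: {1,2}  cumulative {0,1,2}
Layer 2: {5,7}  cumulative {0,1,2,5,7}
Layer 3: {4}  cumulative {0,1,2,4,5,7}
Reachable = {0,1,2,4,5,7}

Answer: UNREACHABLE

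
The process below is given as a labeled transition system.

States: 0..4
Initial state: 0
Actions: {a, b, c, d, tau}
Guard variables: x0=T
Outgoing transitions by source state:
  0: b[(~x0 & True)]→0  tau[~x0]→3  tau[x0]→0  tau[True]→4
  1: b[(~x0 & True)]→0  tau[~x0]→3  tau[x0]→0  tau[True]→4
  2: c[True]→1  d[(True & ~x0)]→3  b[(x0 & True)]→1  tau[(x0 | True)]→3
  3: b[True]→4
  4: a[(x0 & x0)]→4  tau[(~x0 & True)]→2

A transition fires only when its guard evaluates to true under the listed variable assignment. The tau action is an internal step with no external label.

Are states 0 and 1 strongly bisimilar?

Refine partition for ~:
  P[0] = {{0,1,2,3,4}}
  P[1] = {{0,1},{2},{3},{4}}
stable after 2 split(s): 4 block(s)
class of 0: {0,1}; class of 1: {0,1}

Answer: BISIMILAR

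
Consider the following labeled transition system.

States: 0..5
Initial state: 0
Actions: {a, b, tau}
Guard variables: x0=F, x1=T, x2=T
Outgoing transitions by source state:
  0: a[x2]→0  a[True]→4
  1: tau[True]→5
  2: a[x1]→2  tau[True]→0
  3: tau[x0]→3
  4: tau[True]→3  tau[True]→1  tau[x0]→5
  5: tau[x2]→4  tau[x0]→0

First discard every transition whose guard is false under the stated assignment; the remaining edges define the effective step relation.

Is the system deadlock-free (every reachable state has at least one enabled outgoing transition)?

Answer: DEADLOCK at state 3

Trace:
R = {0,1,3,4,5}
  0: a→0  a→4  [2 out]
  1: tau→5  [1 out]
  3: ∅  [STUCK]
  4: tau→1  tau→3  [2 out]
  5: tau→4  [1 out]
witness 3: a·tau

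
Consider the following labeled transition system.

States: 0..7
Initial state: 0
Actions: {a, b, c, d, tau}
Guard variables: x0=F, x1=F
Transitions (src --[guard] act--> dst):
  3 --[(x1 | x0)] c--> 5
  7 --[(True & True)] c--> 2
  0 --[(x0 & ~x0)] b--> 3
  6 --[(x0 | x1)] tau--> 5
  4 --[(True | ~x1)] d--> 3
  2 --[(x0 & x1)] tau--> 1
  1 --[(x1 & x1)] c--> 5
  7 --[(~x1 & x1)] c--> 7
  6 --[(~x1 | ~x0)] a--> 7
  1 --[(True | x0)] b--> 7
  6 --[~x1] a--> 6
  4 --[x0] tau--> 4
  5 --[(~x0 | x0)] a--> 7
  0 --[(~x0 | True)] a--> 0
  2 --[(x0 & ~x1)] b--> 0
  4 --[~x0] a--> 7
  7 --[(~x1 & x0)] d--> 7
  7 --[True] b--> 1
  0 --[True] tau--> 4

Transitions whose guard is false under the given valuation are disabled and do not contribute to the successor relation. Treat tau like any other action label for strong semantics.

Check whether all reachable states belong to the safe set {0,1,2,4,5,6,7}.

Safe = {0,1,2,4,5,6,7}
Reachable = {0,1,2,3,4,7}
  0: ok
  1: ok
  2: ok
  3: ✗ unsafe
  4: ok
  7: ok
reach 3 via tau·d — violates

Answer: INVARIANT VIOLATED at state 3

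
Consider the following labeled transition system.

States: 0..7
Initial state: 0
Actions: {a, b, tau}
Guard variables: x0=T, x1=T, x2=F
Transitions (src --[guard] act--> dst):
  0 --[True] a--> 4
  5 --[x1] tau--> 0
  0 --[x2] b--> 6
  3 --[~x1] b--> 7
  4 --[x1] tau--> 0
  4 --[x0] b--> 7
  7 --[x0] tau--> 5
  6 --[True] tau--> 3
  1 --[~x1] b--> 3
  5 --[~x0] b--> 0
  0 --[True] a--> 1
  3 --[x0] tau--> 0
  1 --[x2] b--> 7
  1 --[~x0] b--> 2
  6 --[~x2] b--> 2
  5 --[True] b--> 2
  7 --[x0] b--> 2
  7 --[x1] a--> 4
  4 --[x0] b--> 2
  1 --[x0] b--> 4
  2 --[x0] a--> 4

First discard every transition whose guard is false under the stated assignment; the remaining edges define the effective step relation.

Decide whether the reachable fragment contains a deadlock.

Answer: DEADLOCK-FREE

Working:
Reachable = {0,1,2,4,5,7}
  0: a→1  a→4  [2 out]
  1: b→4  [1 out]
  2: a→4  [1 out]
  4: b→2  b→7  tau→0  [3 out]
  5: b→2  tau→0  [2 out]
  7: a→4  b→2  tau→5  [3 out]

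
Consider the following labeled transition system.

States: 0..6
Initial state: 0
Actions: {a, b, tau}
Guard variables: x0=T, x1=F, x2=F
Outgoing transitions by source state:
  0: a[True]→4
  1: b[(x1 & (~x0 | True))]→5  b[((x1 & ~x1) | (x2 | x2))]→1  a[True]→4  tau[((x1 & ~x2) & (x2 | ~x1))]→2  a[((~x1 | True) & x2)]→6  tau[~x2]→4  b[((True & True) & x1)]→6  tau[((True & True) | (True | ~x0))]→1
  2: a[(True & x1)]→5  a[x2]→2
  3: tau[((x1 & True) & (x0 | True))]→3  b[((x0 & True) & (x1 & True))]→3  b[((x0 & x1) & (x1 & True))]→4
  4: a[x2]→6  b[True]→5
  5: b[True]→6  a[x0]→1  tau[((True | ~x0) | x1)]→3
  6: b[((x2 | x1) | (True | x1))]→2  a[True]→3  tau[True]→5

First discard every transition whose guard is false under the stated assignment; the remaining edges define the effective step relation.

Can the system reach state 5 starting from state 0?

Guard filter leaves 11 enabled edge(s).
L0 = {0}
L1 = {4}  now seen {0,4}
L2 = {5}  now seen {0,4,5}
L3 = {1,3,6}  now seen {0,1,3,4,5,6}
L4 = {2}  now seen {0,1,2,3,4,5,6}
R = {0,1,2,3,4,5,6}
witness 5: a·b

Answer: REACHABLE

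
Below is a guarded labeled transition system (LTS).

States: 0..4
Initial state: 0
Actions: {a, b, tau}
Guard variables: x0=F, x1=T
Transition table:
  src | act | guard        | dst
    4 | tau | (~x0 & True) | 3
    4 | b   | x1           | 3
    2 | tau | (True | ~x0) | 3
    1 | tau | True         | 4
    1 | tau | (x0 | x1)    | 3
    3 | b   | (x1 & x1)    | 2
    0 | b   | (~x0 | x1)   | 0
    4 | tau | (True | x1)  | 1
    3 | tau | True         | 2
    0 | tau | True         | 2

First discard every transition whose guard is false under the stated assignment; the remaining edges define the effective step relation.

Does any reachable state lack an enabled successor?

Reachable = {0,2,3}
  0: b→0  tau→2  [deg 2]
  2: tau→3  [deg 1]
  3: b→2  tau→2  [deg 2]

Answer: DEADLOCK-FREE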